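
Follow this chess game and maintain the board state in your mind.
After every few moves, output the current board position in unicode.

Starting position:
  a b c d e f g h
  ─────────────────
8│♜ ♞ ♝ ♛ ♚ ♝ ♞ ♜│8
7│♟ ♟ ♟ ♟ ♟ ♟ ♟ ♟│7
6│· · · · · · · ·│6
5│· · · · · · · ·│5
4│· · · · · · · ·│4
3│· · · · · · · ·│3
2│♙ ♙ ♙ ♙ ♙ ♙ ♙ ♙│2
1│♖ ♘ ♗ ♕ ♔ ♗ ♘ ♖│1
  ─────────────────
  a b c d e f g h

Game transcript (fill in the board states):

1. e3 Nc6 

  a b c d e f g h
  ─────────────────
8│♜ · ♝ ♛ ♚ ♝ ♞ ♜│8
7│♟ ♟ ♟ ♟ ♟ ♟ ♟ ♟│7
6│· · ♞ · · · · ·│6
5│· · · · · · · ·│5
4│· · · · · · · ·│4
3│· · · · ♙ · · ·│3
2│♙ ♙ ♙ ♙ · ♙ ♙ ♙│2
1│♖ ♘ ♗ ♕ ♔ ♗ ♘ ♖│1
  ─────────────────
  a b c d e f g h

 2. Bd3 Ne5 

  a b c d e f g h
  ─────────────────
8│♜ · ♝ ♛ ♚ ♝ ♞ ♜│8
7│♟ ♟ ♟ ♟ ♟ ♟ ♟ ♟│7
6│· · · · · · · ·│6
5│· · · · ♞ · · ·│5
4│· · · · · · · ·│4
3│· · · ♗ ♙ · · ·│3
2│♙ ♙ ♙ ♙ · ♙ ♙ ♙│2
1│♖ ♘ ♗ ♕ ♔ · ♘ ♖│1
  ─────────────────
  a b c d e f g h

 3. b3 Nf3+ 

  a b c d e f g h
  ─────────────────
8│♜ · ♝ ♛ ♚ ♝ ♞ ♜│8
7│♟ ♟ ♟ ♟ ♟ ♟ ♟ ♟│7
6│· · · · · · · ·│6
5│· · · · · · · ·│5
4│· · · · · · · ·│4
3│· ♙ · ♗ ♙ ♞ · ·│3
2│♙ · ♙ ♙ · ♙ ♙ ♙│2
1│♖ ♘ ♗ ♕ ♔ · ♘ ♖│1
  ─────────────────
  a b c d e f g h

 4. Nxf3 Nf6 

  a b c d e f g h
  ─────────────────
8│♜ · ♝ ♛ ♚ ♝ · ♜│8
7│♟ ♟ ♟ ♟ ♟ ♟ ♟ ♟│7
6│· · · · · ♞ · ·│6
5│· · · · · · · ·│5
4│· · · · · · · ·│4
3│· ♙ · ♗ ♙ ♘ · ·│3
2│♙ · ♙ ♙ · ♙ ♙ ♙│2
1│♖ ♘ ♗ ♕ ♔ · · ♖│1
  ─────────────────
  a b c d e f g h

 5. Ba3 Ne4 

  a b c d e f g h
  ─────────────────
8│♜ · ♝ ♛ ♚ ♝ · ♜│8
7│♟ ♟ ♟ ♟ ♟ ♟ ♟ ♟│7
6│· · · · · · · ·│6
5│· · · · · · · ·│5
4│· · · · ♞ · · ·│4
3│♗ ♙ · ♗ ♙ ♘ · ·│3
2│♙ · ♙ ♙ · ♙ ♙ ♙│2
1│♖ ♘ · ♕ ♔ · · ♖│1
  ─────────────────
  a b c d e f g h



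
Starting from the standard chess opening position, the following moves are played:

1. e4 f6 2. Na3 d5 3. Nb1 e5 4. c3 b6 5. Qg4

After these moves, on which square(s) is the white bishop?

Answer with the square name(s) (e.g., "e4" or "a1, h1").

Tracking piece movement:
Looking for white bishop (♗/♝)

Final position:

  a b c d e f g h
  ─────────────────
8│♜ ♞ ♝ ♛ ♚ ♝ ♞ ♜│8
7│♟ · ♟ · · · ♟ ♟│7
6│· ♟ · · · ♟ · ·│6
5│· · · ♟ ♟ · · ·│5
4│· · · · ♙ · ♕ ·│4
3│· · ♙ · · · · ·│3
2│♙ ♙ · ♙ · ♙ ♙ ♙│2
1│♖ ♘ ♗ · ♔ ♗ ♘ ♖│1
  ─────────────────
  a b c d e f g h


c1, f1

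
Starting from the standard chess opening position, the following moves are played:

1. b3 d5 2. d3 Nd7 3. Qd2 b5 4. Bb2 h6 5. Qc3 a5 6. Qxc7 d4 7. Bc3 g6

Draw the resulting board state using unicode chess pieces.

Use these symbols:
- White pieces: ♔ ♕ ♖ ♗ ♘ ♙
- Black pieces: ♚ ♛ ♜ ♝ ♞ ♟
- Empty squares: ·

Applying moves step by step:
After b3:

♜ ♞ ♝ ♛ ♚ ♝ ♞ ♜
♟ ♟ ♟ ♟ ♟ ♟ ♟ ♟
· · · · · · · ·
· · · · · · · ·
· · · · · · · ·
· ♙ · · · · · ·
♙ · ♙ ♙ ♙ ♙ ♙ ♙
♖ ♘ ♗ ♕ ♔ ♗ ♘ ♖


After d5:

♜ ♞ ♝ ♛ ♚ ♝ ♞ ♜
♟ ♟ ♟ · ♟ ♟ ♟ ♟
· · · · · · · ·
· · · ♟ · · · ·
· · · · · · · ·
· ♙ · · · · · ·
♙ · ♙ ♙ ♙ ♙ ♙ ♙
♖ ♘ ♗ ♕ ♔ ♗ ♘ ♖


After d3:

♜ ♞ ♝ ♛ ♚ ♝ ♞ ♜
♟ ♟ ♟ · ♟ ♟ ♟ ♟
· · · · · · · ·
· · · ♟ · · · ·
· · · · · · · ·
· ♙ · ♙ · · · ·
♙ · ♙ · ♙ ♙ ♙ ♙
♖ ♘ ♗ ♕ ♔ ♗ ♘ ♖


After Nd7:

♜ · ♝ ♛ ♚ ♝ ♞ ♜
♟ ♟ ♟ ♞ ♟ ♟ ♟ ♟
· · · · · · · ·
· · · ♟ · · · ·
· · · · · · · ·
· ♙ · ♙ · · · ·
♙ · ♙ · ♙ ♙ ♙ ♙
♖ ♘ ♗ ♕ ♔ ♗ ♘ ♖


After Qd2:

♜ · ♝ ♛ ♚ ♝ ♞ ♜
♟ ♟ ♟ ♞ ♟ ♟ ♟ ♟
· · · · · · · ·
· · · ♟ · · · ·
· · · · · · · ·
· ♙ · ♙ · · · ·
♙ · ♙ ♕ ♙ ♙ ♙ ♙
♖ ♘ ♗ · ♔ ♗ ♘ ♖


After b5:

♜ · ♝ ♛ ♚ ♝ ♞ ♜
♟ · ♟ ♞ ♟ ♟ ♟ ♟
· · · · · · · ·
· ♟ · ♟ · · · ·
· · · · · · · ·
· ♙ · ♙ · · · ·
♙ · ♙ ♕ ♙ ♙ ♙ ♙
♖ ♘ ♗ · ♔ ♗ ♘ ♖


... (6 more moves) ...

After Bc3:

♜ · ♝ ♛ ♚ ♝ ♞ ♜
· · ♕ ♞ ♟ ♟ ♟ ·
· · · · · · · ♟
♟ ♟ · · · · · ·
· · · ♟ · · · ·
· ♙ ♗ ♙ · · · ·
♙ · ♙ · ♙ ♙ ♙ ♙
♖ ♘ · · ♔ ♗ ♘ ♖


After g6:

♜ · ♝ ♛ ♚ ♝ ♞ ♜
· · ♕ ♞ ♟ ♟ · ·
· · · · · · ♟ ♟
♟ ♟ · · · · · ·
· · · ♟ · · · ·
· ♙ ♗ ♙ · · · ·
♙ · ♙ · ♙ ♙ ♙ ♙
♖ ♘ · · ♔ ♗ ♘ ♖



  a b c d e f g h
  ─────────────────
8│♜ · ♝ ♛ ♚ ♝ ♞ ♜│8
7│· · ♕ ♞ ♟ ♟ · ·│7
6│· · · · · · ♟ ♟│6
5│♟ ♟ · · · · · ·│5
4│· · · ♟ · · · ·│4
3│· ♙ ♗ ♙ · · · ·│3
2│♙ · ♙ · ♙ ♙ ♙ ♙│2
1│♖ ♘ · · ♔ ♗ ♘ ♖│1
  ─────────────────
  a b c d e f g h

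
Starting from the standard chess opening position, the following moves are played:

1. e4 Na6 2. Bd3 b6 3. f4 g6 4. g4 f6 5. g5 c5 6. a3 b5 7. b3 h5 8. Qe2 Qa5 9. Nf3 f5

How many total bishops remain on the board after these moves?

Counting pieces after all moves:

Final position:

  a b c d e f g h
  ─────────────────
8│♜ · ♝ · ♚ ♝ ♞ ♜│8
7│♟ · · ♟ ♟ · · ·│7
6│♞ · · · · · ♟ ·│6
5│♛ ♟ ♟ · · ♟ ♙ ♟│5
4│· · · · ♙ ♙ · ·│4
3│♙ ♙ · ♗ · ♘ · ·│3
2│· · ♙ ♙ ♕ · · ♙│2
1│♖ ♘ ♗ · ♔ · · ♖│1
  ─────────────────
  a b c d e f g h


4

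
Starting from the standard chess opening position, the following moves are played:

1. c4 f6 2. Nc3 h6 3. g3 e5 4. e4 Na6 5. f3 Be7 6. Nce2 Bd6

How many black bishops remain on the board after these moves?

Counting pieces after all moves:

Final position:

  a b c d e f g h
  ─────────────────
8│♜ · ♝ ♛ ♚ · ♞ ♜│8
7│♟ ♟ ♟ ♟ · · ♟ ·│7
6│♞ · · ♝ · ♟ · ♟│6
5│· · · · ♟ · · ·│5
4│· · ♙ · ♙ · · ·│4
3│· · · · · ♙ ♙ ·│3
2│♙ ♙ · ♙ ♘ · · ♙│2
1│♖ · ♗ ♕ ♔ ♗ ♘ ♖│1
  ─────────────────
  a b c d e f g h


2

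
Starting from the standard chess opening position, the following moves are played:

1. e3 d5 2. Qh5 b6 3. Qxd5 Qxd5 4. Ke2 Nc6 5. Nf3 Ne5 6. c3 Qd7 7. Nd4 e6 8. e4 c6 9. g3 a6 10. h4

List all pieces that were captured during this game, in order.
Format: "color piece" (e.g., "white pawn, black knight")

Tracking captures:
  Qxd5: captured black pawn
  Qxd5: captured white queen

black pawn, white queen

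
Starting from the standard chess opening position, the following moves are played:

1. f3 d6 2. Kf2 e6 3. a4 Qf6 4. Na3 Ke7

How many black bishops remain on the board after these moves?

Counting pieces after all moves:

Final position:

  a b c d e f g h
  ─────────────────
8│♜ ♞ ♝ · · ♝ ♞ ♜│8
7│♟ ♟ ♟ · ♚ ♟ ♟ ♟│7
6│· · · ♟ ♟ ♛ · ·│6
5│· · · · · · · ·│5
4│♙ · · · · · · ·│4
3│♘ · · · · ♙ · ·│3
2│· ♙ ♙ ♙ ♙ ♔ ♙ ♙│2
1│♖ · ♗ ♕ · ♗ ♘ ♖│1
  ─────────────────
  a b c d e f g h


2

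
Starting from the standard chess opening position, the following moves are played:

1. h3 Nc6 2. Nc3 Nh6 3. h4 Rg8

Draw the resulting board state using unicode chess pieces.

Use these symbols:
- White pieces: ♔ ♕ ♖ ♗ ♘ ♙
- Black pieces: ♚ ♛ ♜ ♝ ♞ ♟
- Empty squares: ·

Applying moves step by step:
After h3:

♜ ♞ ♝ ♛ ♚ ♝ ♞ ♜
♟ ♟ ♟ ♟ ♟ ♟ ♟ ♟
· · · · · · · ·
· · · · · · · ·
· · · · · · · ·
· · · · · · · ♙
♙ ♙ ♙ ♙ ♙ ♙ ♙ ·
♖ ♘ ♗ ♕ ♔ ♗ ♘ ♖


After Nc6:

♜ · ♝ ♛ ♚ ♝ ♞ ♜
♟ ♟ ♟ ♟ ♟ ♟ ♟ ♟
· · ♞ · · · · ·
· · · · · · · ·
· · · · · · · ·
· · · · · · · ♙
♙ ♙ ♙ ♙ ♙ ♙ ♙ ·
♖ ♘ ♗ ♕ ♔ ♗ ♘ ♖


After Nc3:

♜ · ♝ ♛ ♚ ♝ ♞ ♜
♟ ♟ ♟ ♟ ♟ ♟ ♟ ♟
· · ♞ · · · · ·
· · · · · · · ·
· · · · · · · ·
· · ♘ · · · · ♙
♙ ♙ ♙ ♙ ♙ ♙ ♙ ·
♖ · ♗ ♕ ♔ ♗ ♘ ♖


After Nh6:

♜ · ♝ ♛ ♚ ♝ · ♜
♟ ♟ ♟ ♟ ♟ ♟ ♟ ♟
· · ♞ · · · · ♞
· · · · · · · ·
· · · · · · · ·
· · ♘ · · · · ♙
♙ ♙ ♙ ♙ ♙ ♙ ♙ ·
♖ · ♗ ♕ ♔ ♗ ♘ ♖


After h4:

♜ · ♝ ♛ ♚ ♝ · ♜
♟ ♟ ♟ ♟ ♟ ♟ ♟ ♟
· · ♞ · · · · ♞
· · · · · · · ·
· · · · · · · ♙
· · ♘ · · · · ·
♙ ♙ ♙ ♙ ♙ ♙ ♙ ·
♖ · ♗ ♕ ♔ ♗ ♘ ♖


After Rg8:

♜ · ♝ ♛ ♚ ♝ ♜ ·
♟ ♟ ♟ ♟ ♟ ♟ ♟ ♟
· · ♞ · · · · ♞
· · · · · · · ·
· · · · · · · ♙
· · ♘ · · · · ·
♙ ♙ ♙ ♙ ♙ ♙ ♙ ·
♖ · ♗ ♕ ♔ ♗ ♘ ♖



  a b c d e f g h
  ─────────────────
8│♜ · ♝ ♛ ♚ ♝ ♜ ·│8
7│♟ ♟ ♟ ♟ ♟ ♟ ♟ ♟│7
6│· · ♞ · · · · ♞│6
5│· · · · · · · ·│5
4│· · · · · · · ♙│4
3│· · ♘ · · · · ·│3
2│♙ ♙ ♙ ♙ ♙ ♙ ♙ ·│2
1│♖ · ♗ ♕ ♔ ♗ ♘ ♖│1
  ─────────────────
  a b c d e f g h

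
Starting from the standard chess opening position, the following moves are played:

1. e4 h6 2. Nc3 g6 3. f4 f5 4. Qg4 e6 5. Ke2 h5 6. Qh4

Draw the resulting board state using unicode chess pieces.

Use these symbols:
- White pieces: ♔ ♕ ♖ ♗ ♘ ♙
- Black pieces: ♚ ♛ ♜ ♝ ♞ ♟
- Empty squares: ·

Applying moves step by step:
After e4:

♜ ♞ ♝ ♛ ♚ ♝ ♞ ♜
♟ ♟ ♟ ♟ ♟ ♟ ♟ ♟
· · · · · · · ·
· · · · · · · ·
· · · · ♙ · · ·
· · · · · · · ·
♙ ♙ ♙ ♙ · ♙ ♙ ♙
♖ ♘ ♗ ♕ ♔ ♗ ♘ ♖


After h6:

♜ ♞ ♝ ♛ ♚ ♝ ♞ ♜
♟ ♟ ♟ ♟ ♟ ♟ ♟ ·
· · · · · · · ♟
· · · · · · · ·
· · · · ♙ · · ·
· · · · · · · ·
♙ ♙ ♙ ♙ · ♙ ♙ ♙
♖ ♘ ♗ ♕ ♔ ♗ ♘ ♖


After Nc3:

♜ ♞ ♝ ♛ ♚ ♝ ♞ ♜
♟ ♟ ♟ ♟ ♟ ♟ ♟ ·
· · · · · · · ♟
· · · · · · · ·
· · · · ♙ · · ·
· · ♘ · · · · ·
♙ ♙ ♙ ♙ · ♙ ♙ ♙
♖ · ♗ ♕ ♔ ♗ ♘ ♖


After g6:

♜ ♞ ♝ ♛ ♚ ♝ ♞ ♜
♟ ♟ ♟ ♟ ♟ ♟ · ·
· · · · · · ♟ ♟
· · · · · · · ·
· · · · ♙ · · ·
· · ♘ · · · · ·
♙ ♙ ♙ ♙ · ♙ ♙ ♙
♖ · ♗ ♕ ♔ ♗ ♘ ♖


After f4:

♜ ♞ ♝ ♛ ♚ ♝ ♞ ♜
♟ ♟ ♟ ♟ ♟ ♟ · ·
· · · · · · ♟ ♟
· · · · · · · ·
· · · · ♙ ♙ · ·
· · ♘ · · · · ·
♙ ♙ ♙ ♙ · · ♙ ♙
♖ · ♗ ♕ ♔ ♗ ♘ ♖


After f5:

♜ ♞ ♝ ♛ ♚ ♝ ♞ ♜
♟ ♟ ♟ ♟ ♟ · · ·
· · · · · · ♟ ♟
· · · · · ♟ · ·
· · · · ♙ ♙ · ·
· · ♘ · · · · ·
♙ ♙ ♙ ♙ · · ♙ ♙
♖ · ♗ ♕ ♔ ♗ ♘ ♖


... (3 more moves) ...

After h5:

♜ ♞ ♝ ♛ ♚ ♝ ♞ ♜
♟ ♟ ♟ ♟ · · · ·
· · · · ♟ · ♟ ·
· · · · · ♟ · ♟
· · · · ♙ ♙ ♕ ·
· · ♘ · · · · ·
♙ ♙ ♙ ♙ ♔ · ♙ ♙
♖ · ♗ · · ♗ ♘ ♖


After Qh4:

♜ ♞ ♝ ♛ ♚ ♝ ♞ ♜
♟ ♟ ♟ ♟ · · · ·
· · · · ♟ · ♟ ·
· · · · · ♟ · ♟
· · · · ♙ ♙ · ♕
· · ♘ · · · · ·
♙ ♙ ♙ ♙ ♔ · ♙ ♙
♖ · ♗ · · ♗ ♘ ♖



  a b c d e f g h
  ─────────────────
8│♜ ♞ ♝ ♛ ♚ ♝ ♞ ♜│8
7│♟ ♟ ♟ ♟ · · · ·│7
6│· · · · ♟ · ♟ ·│6
5│· · · · · ♟ · ♟│5
4│· · · · ♙ ♙ · ♕│4
3│· · ♘ · · · · ·│3
2│♙ ♙ ♙ ♙ ♔ · ♙ ♙│2
1│♖ · ♗ · · ♗ ♘ ♖│1
  ─────────────────
  a b c d e f g h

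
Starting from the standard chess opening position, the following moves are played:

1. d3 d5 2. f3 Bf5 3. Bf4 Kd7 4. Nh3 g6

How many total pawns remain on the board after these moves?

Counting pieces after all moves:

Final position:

  a b c d e f g h
  ─────────────────
8│♜ ♞ · ♛ · ♝ ♞ ♜│8
7│♟ ♟ ♟ ♚ ♟ ♟ · ♟│7
6│· · · · · · ♟ ·│6
5│· · · ♟ · ♝ · ·│5
4│· · · · · ♗ · ·│4
3│· · · ♙ · ♙ · ♘│3
2│♙ ♙ ♙ · ♙ · ♙ ♙│2
1│♖ ♘ · ♕ ♔ ♗ · ♖│1
  ─────────────────
  a b c d e f g h


16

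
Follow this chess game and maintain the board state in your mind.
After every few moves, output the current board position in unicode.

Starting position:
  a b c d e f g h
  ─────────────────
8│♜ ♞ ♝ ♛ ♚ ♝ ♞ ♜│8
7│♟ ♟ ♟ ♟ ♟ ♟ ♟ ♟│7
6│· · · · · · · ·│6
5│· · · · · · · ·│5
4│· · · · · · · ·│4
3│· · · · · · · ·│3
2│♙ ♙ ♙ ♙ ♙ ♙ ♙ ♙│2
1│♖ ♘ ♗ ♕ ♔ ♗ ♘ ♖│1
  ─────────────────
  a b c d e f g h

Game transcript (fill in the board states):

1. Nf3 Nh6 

  a b c d e f g h
  ─────────────────
8│♜ ♞ ♝ ♛ ♚ ♝ · ♜│8
7│♟ ♟ ♟ ♟ ♟ ♟ ♟ ♟│7
6│· · · · · · · ♞│6
5│· · · · · · · ·│5
4│· · · · · · · ·│4
3│· · · · · ♘ · ·│3
2│♙ ♙ ♙ ♙ ♙ ♙ ♙ ♙│2
1│♖ ♘ ♗ ♕ ♔ ♗ · ♖│1
  ─────────────────
  a b c d e f g h

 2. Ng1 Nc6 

  a b c d e f g h
  ─────────────────
8│♜ · ♝ ♛ ♚ ♝ · ♜│8
7│♟ ♟ ♟ ♟ ♟ ♟ ♟ ♟│7
6│· · ♞ · · · · ♞│6
5│· · · · · · · ·│5
4│· · · · · · · ·│4
3│· · · · · · · ·│3
2│♙ ♙ ♙ ♙ ♙ ♙ ♙ ♙│2
1│♖ ♘ ♗ ♕ ♔ ♗ ♘ ♖│1
  ─────────────────
  a b c d e f g h

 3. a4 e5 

  a b c d e f g h
  ─────────────────
8│♜ · ♝ ♛ ♚ ♝ · ♜│8
7│♟ ♟ ♟ ♟ · ♟ ♟ ♟│7
6│· · ♞ · · · · ♞│6
5│· · · · ♟ · · ·│5
4│♙ · · · · · · ·│4
3│· · · · · · · ·│3
2│· ♙ ♙ ♙ ♙ ♙ ♙ ♙│2
1│♖ ♘ ♗ ♕ ♔ ♗ ♘ ♖│1
  ─────────────────
  a b c d e f g h



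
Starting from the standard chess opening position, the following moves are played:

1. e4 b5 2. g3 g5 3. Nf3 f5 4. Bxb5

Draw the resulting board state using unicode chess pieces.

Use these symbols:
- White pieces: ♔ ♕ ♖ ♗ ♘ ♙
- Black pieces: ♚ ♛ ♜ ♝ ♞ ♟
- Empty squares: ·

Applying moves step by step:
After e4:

♜ ♞ ♝ ♛ ♚ ♝ ♞ ♜
♟ ♟ ♟ ♟ ♟ ♟ ♟ ♟
· · · · · · · ·
· · · · · · · ·
· · · · ♙ · · ·
· · · · · · · ·
♙ ♙ ♙ ♙ · ♙ ♙ ♙
♖ ♘ ♗ ♕ ♔ ♗ ♘ ♖


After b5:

♜ ♞ ♝ ♛ ♚ ♝ ♞ ♜
♟ · ♟ ♟ ♟ ♟ ♟ ♟
· · · · · · · ·
· ♟ · · · · · ·
· · · · ♙ · · ·
· · · · · · · ·
♙ ♙ ♙ ♙ · ♙ ♙ ♙
♖ ♘ ♗ ♕ ♔ ♗ ♘ ♖


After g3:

♜ ♞ ♝ ♛ ♚ ♝ ♞ ♜
♟ · ♟ ♟ ♟ ♟ ♟ ♟
· · · · · · · ·
· ♟ · · · · · ·
· · · · ♙ · · ·
· · · · · · ♙ ·
♙ ♙ ♙ ♙ · ♙ · ♙
♖ ♘ ♗ ♕ ♔ ♗ ♘ ♖


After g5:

♜ ♞ ♝ ♛ ♚ ♝ ♞ ♜
♟ · ♟ ♟ ♟ ♟ · ♟
· · · · · · · ·
· ♟ · · · · ♟ ·
· · · · ♙ · · ·
· · · · · · ♙ ·
♙ ♙ ♙ ♙ · ♙ · ♙
♖ ♘ ♗ ♕ ♔ ♗ ♘ ♖


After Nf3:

♜ ♞ ♝ ♛ ♚ ♝ ♞ ♜
♟ · ♟ ♟ ♟ ♟ · ♟
· · · · · · · ·
· ♟ · · · · ♟ ·
· · · · ♙ · · ·
· · · · · ♘ ♙ ·
♙ ♙ ♙ ♙ · ♙ · ♙
♖ ♘ ♗ ♕ ♔ ♗ · ♖


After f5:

♜ ♞ ♝ ♛ ♚ ♝ ♞ ♜
♟ · ♟ ♟ ♟ · · ♟
· · · · · · · ·
· ♟ · · · ♟ ♟ ·
· · · · ♙ · · ·
· · · · · ♘ ♙ ·
♙ ♙ ♙ ♙ · ♙ · ♙
♖ ♘ ♗ ♕ ♔ ♗ · ♖


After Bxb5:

♜ ♞ ♝ ♛ ♚ ♝ ♞ ♜
♟ · ♟ ♟ ♟ · · ♟
· · · · · · · ·
· ♗ · · · ♟ ♟ ·
· · · · ♙ · · ·
· · · · · ♘ ♙ ·
♙ ♙ ♙ ♙ · ♙ · ♙
♖ ♘ ♗ ♕ ♔ · · ♖



  a b c d e f g h
  ─────────────────
8│♜ ♞ ♝ ♛ ♚ ♝ ♞ ♜│8
7│♟ · ♟ ♟ ♟ · · ♟│7
6│· · · · · · · ·│6
5│· ♗ · · · ♟ ♟ ·│5
4│· · · · ♙ · · ·│4
3│· · · · · ♘ ♙ ·│3
2│♙ ♙ ♙ ♙ · ♙ · ♙│2
1│♖ ♘ ♗ ♕ ♔ · · ♖│1
  ─────────────────
  a b c d e f g h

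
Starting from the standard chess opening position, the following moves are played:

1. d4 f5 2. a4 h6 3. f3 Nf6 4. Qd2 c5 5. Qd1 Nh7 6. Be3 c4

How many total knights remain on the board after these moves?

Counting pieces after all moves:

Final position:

  a b c d e f g h
  ─────────────────
8│♜ ♞ ♝ ♛ ♚ ♝ · ♜│8
7│♟ ♟ · ♟ ♟ · ♟ ♞│7
6│· · · · · · · ♟│6
5│· · · · · ♟ · ·│5
4│♙ · ♟ ♙ · · · ·│4
3│· · · · ♗ ♙ · ·│3
2│· ♙ ♙ · ♙ · ♙ ♙│2
1│♖ ♘ · ♕ ♔ ♗ ♘ ♖│1
  ─────────────────
  a b c d e f g h


4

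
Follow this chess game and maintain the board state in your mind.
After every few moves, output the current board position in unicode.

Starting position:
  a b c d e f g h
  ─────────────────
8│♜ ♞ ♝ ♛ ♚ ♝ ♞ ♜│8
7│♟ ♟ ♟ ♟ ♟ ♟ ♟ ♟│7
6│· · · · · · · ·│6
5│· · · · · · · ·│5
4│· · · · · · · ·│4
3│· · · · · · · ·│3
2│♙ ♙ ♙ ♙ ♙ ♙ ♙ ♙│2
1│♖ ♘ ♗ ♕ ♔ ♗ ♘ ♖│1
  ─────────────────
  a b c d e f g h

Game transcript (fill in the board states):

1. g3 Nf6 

  a b c d e f g h
  ─────────────────
8│♜ ♞ ♝ ♛ ♚ ♝ · ♜│8
7│♟ ♟ ♟ ♟ ♟ ♟ ♟ ♟│7
6│· · · · · ♞ · ·│6
5│· · · · · · · ·│5
4│· · · · · · · ·│4
3│· · · · · · ♙ ·│3
2│♙ ♙ ♙ ♙ ♙ ♙ · ♙│2
1│♖ ♘ ♗ ♕ ♔ ♗ ♘ ♖│1
  ─────────────────
  a b c d e f g h

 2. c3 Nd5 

  a b c d e f g h
  ─────────────────
8│♜ ♞ ♝ ♛ ♚ ♝ · ♜│8
7│♟ ♟ ♟ ♟ ♟ ♟ ♟ ♟│7
6│· · · · · · · ·│6
5│· · · ♞ · · · ·│5
4│· · · · · · · ·│4
3│· · ♙ · · · ♙ ·│3
2│♙ ♙ · ♙ ♙ ♙ · ♙│2
1│♖ ♘ ♗ ♕ ♔ ♗ ♘ ♖│1
  ─────────────────
  a b c d e f g h

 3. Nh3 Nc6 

  a b c d e f g h
  ─────────────────
8│♜ · ♝ ♛ ♚ ♝ · ♜│8
7│♟ ♟ ♟ ♟ ♟ ♟ ♟ ♟│7
6│· · ♞ · · · · ·│6
5│· · · ♞ · · · ·│5
4│· · · · · · · ·│4
3│· · ♙ · · · ♙ ♘│3
2│♙ ♙ · ♙ ♙ ♙ · ♙│2
1│♖ ♘ ♗ ♕ ♔ ♗ · ♖│1
  ─────────────────
  a b c d e f g h

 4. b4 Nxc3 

  a b c d e f g h
  ─────────────────
8│♜ · ♝ ♛ ♚ ♝ · ♜│8
7│♟ ♟ ♟ ♟ ♟ ♟ ♟ ♟│7
6│· · ♞ · · · · ·│6
5│· · · · · · · ·│5
4│· ♙ · · · · · ·│4
3│· · ♞ · · · ♙ ♘│3
2│♙ · · ♙ ♙ ♙ · ♙│2
1│♖ ♘ ♗ ♕ ♔ ♗ · ♖│1
  ─────────────────
  a b c d e f g h



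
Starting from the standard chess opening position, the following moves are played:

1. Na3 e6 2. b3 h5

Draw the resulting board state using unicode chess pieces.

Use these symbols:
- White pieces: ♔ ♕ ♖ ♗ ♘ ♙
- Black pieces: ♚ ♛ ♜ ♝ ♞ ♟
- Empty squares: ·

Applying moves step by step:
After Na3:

♜ ♞ ♝ ♛ ♚ ♝ ♞ ♜
♟ ♟ ♟ ♟ ♟ ♟ ♟ ♟
· · · · · · · ·
· · · · · · · ·
· · · · · · · ·
♘ · · · · · · ·
♙ ♙ ♙ ♙ ♙ ♙ ♙ ♙
♖ · ♗ ♕ ♔ ♗ ♘ ♖


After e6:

♜ ♞ ♝ ♛ ♚ ♝ ♞ ♜
♟ ♟ ♟ ♟ · ♟ ♟ ♟
· · · · ♟ · · ·
· · · · · · · ·
· · · · · · · ·
♘ · · · · · · ·
♙ ♙ ♙ ♙ ♙ ♙ ♙ ♙
♖ · ♗ ♕ ♔ ♗ ♘ ♖


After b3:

♜ ♞ ♝ ♛ ♚ ♝ ♞ ♜
♟ ♟ ♟ ♟ · ♟ ♟ ♟
· · · · ♟ · · ·
· · · · · · · ·
· · · · · · · ·
♘ ♙ · · · · · ·
♙ · ♙ ♙ ♙ ♙ ♙ ♙
♖ · ♗ ♕ ♔ ♗ ♘ ♖


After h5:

♜ ♞ ♝ ♛ ♚ ♝ ♞ ♜
♟ ♟ ♟ ♟ · ♟ ♟ ·
· · · · ♟ · · ·
· · · · · · · ♟
· · · · · · · ·
♘ ♙ · · · · · ·
♙ · ♙ ♙ ♙ ♙ ♙ ♙
♖ · ♗ ♕ ♔ ♗ ♘ ♖



  a b c d e f g h
  ─────────────────
8│♜ ♞ ♝ ♛ ♚ ♝ ♞ ♜│8
7│♟ ♟ ♟ ♟ · ♟ ♟ ·│7
6│· · · · ♟ · · ·│6
5│· · · · · · · ♟│5
4│· · · · · · · ·│4
3│♘ ♙ · · · · · ·│3
2│♙ · ♙ ♙ ♙ ♙ ♙ ♙│2
1│♖ · ♗ ♕ ♔ ♗ ♘ ♖│1
  ─────────────────
  a b c d e f g h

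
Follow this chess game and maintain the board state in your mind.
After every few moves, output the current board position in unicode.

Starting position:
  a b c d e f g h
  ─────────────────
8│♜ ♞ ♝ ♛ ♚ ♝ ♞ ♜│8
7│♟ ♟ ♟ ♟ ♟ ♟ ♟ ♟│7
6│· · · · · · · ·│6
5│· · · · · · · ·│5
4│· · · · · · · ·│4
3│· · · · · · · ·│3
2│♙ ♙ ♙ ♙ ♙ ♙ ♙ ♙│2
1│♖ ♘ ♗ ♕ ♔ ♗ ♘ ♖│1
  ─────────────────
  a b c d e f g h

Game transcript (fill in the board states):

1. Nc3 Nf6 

  a b c d e f g h
  ─────────────────
8│♜ ♞ ♝ ♛ ♚ ♝ · ♜│8
7│♟ ♟ ♟ ♟ ♟ ♟ ♟ ♟│7
6│· · · · · ♞ · ·│6
5│· · · · · · · ·│5
4│· · · · · · · ·│4
3│· · ♘ · · · · ·│3
2│♙ ♙ ♙ ♙ ♙ ♙ ♙ ♙│2
1│♖ · ♗ ♕ ♔ ♗ ♘ ♖│1
  ─────────────────
  a b c d e f g h

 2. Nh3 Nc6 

  a b c d e f g h
  ─────────────────
8│♜ · ♝ ♛ ♚ ♝ · ♜│8
7│♟ ♟ ♟ ♟ ♟ ♟ ♟ ♟│7
6│· · ♞ · · ♞ · ·│6
5│· · · · · · · ·│5
4│· · · · · · · ·│4
3│· · ♘ · · · · ♘│3
2│♙ ♙ ♙ ♙ ♙ ♙ ♙ ♙│2
1│♖ · ♗ ♕ ♔ ♗ · ♖│1
  ─────────────────
  a b c d e f g h

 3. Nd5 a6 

  a b c d e f g h
  ─────────────────
8│♜ · ♝ ♛ ♚ ♝ · ♜│8
7│· ♟ ♟ ♟ ♟ ♟ ♟ ♟│7
6│♟ · ♞ · · ♞ · ·│6
5│· · · ♘ · · · ·│5
4│· · · · · · · ·│4
3│· · · · · · · ♘│3
2│♙ ♙ ♙ ♙ ♙ ♙ ♙ ♙│2
1│♖ · ♗ ♕ ♔ ♗ · ♖│1
  ─────────────────
  a b c d e f g h

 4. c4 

  a b c d e f g h
  ─────────────────
8│♜ · ♝ ♛ ♚ ♝ · ♜│8
7│· ♟ ♟ ♟ ♟ ♟ ♟ ♟│7
6│♟ · ♞ · · ♞ · ·│6
5│· · · ♘ · · · ·│5
4│· · ♙ · · · · ·│4
3│· · · · · · · ♘│3
2│♙ ♙ · ♙ ♙ ♙ ♙ ♙│2
1│♖ · ♗ ♕ ♔ ♗ · ♖│1
  ─────────────────
  a b c d e f g h


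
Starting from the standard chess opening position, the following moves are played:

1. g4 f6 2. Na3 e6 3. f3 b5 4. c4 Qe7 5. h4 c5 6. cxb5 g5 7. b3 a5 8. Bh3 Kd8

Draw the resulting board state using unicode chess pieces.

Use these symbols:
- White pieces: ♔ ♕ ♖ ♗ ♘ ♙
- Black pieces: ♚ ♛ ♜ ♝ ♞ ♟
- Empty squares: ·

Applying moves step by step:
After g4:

♜ ♞ ♝ ♛ ♚ ♝ ♞ ♜
♟ ♟ ♟ ♟ ♟ ♟ ♟ ♟
· · · · · · · ·
· · · · · · · ·
· · · · · · ♙ ·
· · · · · · · ·
♙ ♙ ♙ ♙ ♙ ♙ · ♙
♖ ♘ ♗ ♕ ♔ ♗ ♘ ♖


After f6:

♜ ♞ ♝ ♛ ♚ ♝ ♞ ♜
♟ ♟ ♟ ♟ ♟ · ♟ ♟
· · · · · ♟ · ·
· · · · · · · ·
· · · · · · ♙ ·
· · · · · · · ·
♙ ♙ ♙ ♙ ♙ ♙ · ♙
♖ ♘ ♗ ♕ ♔ ♗ ♘ ♖


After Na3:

♜ ♞ ♝ ♛ ♚ ♝ ♞ ♜
♟ ♟ ♟ ♟ ♟ · ♟ ♟
· · · · · ♟ · ·
· · · · · · · ·
· · · · · · ♙ ·
♘ · · · · · · ·
♙ ♙ ♙ ♙ ♙ ♙ · ♙
♖ · ♗ ♕ ♔ ♗ ♘ ♖


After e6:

♜ ♞ ♝ ♛ ♚ ♝ ♞ ♜
♟ ♟ ♟ ♟ · · ♟ ♟
· · · · ♟ ♟ · ·
· · · · · · · ·
· · · · · · ♙ ·
♘ · · · · · · ·
♙ ♙ ♙ ♙ ♙ ♙ · ♙
♖ · ♗ ♕ ♔ ♗ ♘ ♖


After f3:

♜ ♞ ♝ ♛ ♚ ♝ ♞ ♜
♟ ♟ ♟ ♟ · · ♟ ♟
· · · · ♟ ♟ · ·
· · · · · · · ·
· · · · · · ♙ ·
♘ · · · · ♙ · ·
♙ ♙ ♙ ♙ ♙ · · ♙
♖ · ♗ ♕ ♔ ♗ ♘ ♖


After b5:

♜ ♞ ♝ ♛ ♚ ♝ ♞ ♜
♟ · ♟ ♟ · · ♟ ♟
· · · · ♟ ♟ · ·
· ♟ · · · · · ·
· · · · · · ♙ ·
♘ · · · · ♙ · ·
♙ ♙ ♙ ♙ ♙ · · ♙
♖ · ♗ ♕ ♔ ♗ ♘ ♖


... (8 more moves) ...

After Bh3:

♜ ♞ ♝ · ♚ ♝ ♞ ♜
· · · ♟ ♛ · · ♟
· · · · ♟ ♟ · ·
♟ ♙ ♟ · · · ♟ ·
· · · · · · ♙ ♙
♘ ♙ · · · ♙ · ♗
♙ · · ♙ ♙ · · ·
♖ · ♗ ♕ ♔ · ♘ ♖


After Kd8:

♜ ♞ ♝ ♚ · ♝ ♞ ♜
· · · ♟ ♛ · · ♟
· · · · ♟ ♟ · ·
♟ ♙ ♟ · · · ♟ ·
· · · · · · ♙ ♙
♘ ♙ · · · ♙ · ♗
♙ · · ♙ ♙ · · ·
♖ · ♗ ♕ ♔ · ♘ ♖



  a b c d e f g h
  ─────────────────
8│♜ ♞ ♝ ♚ · ♝ ♞ ♜│8
7│· · · ♟ ♛ · · ♟│7
6│· · · · ♟ ♟ · ·│6
5│♟ ♙ ♟ · · · ♟ ·│5
4│· · · · · · ♙ ♙│4
3│♘ ♙ · · · ♙ · ♗│3
2│♙ · · ♙ ♙ · · ·│2
1│♖ · ♗ ♕ ♔ · ♘ ♖│1
  ─────────────────
  a b c d e f g h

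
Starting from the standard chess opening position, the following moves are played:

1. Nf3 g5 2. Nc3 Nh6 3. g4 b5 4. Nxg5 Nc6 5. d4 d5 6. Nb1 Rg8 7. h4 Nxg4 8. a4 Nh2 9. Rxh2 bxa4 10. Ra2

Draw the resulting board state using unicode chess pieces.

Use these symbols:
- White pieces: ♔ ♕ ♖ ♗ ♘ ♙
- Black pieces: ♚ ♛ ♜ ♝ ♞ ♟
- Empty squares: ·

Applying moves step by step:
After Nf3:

♜ ♞ ♝ ♛ ♚ ♝ ♞ ♜
♟ ♟ ♟ ♟ ♟ ♟ ♟ ♟
· · · · · · · ·
· · · · · · · ·
· · · · · · · ·
· · · · · ♘ · ·
♙ ♙ ♙ ♙ ♙ ♙ ♙ ♙
♖ ♘ ♗ ♕ ♔ ♗ · ♖


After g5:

♜ ♞ ♝ ♛ ♚ ♝ ♞ ♜
♟ ♟ ♟ ♟ ♟ ♟ · ♟
· · · · · · · ·
· · · · · · ♟ ·
· · · · · · · ·
· · · · · ♘ · ·
♙ ♙ ♙ ♙ ♙ ♙ ♙ ♙
♖ ♘ ♗ ♕ ♔ ♗ · ♖


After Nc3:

♜ ♞ ♝ ♛ ♚ ♝ ♞ ♜
♟ ♟ ♟ ♟ ♟ ♟ · ♟
· · · · · · · ·
· · · · · · ♟ ·
· · · · · · · ·
· · ♘ · · ♘ · ·
♙ ♙ ♙ ♙ ♙ ♙ ♙ ♙
♖ · ♗ ♕ ♔ ♗ · ♖


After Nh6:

♜ ♞ ♝ ♛ ♚ ♝ · ♜
♟ ♟ ♟ ♟ ♟ ♟ · ♟
· · · · · · · ♞
· · · · · · ♟ ·
· · · · · · · ·
· · ♘ · · ♘ · ·
♙ ♙ ♙ ♙ ♙ ♙ ♙ ♙
♖ · ♗ ♕ ♔ ♗ · ♖


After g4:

♜ ♞ ♝ ♛ ♚ ♝ · ♜
♟ ♟ ♟ ♟ ♟ ♟ · ♟
· · · · · · · ♞
· · · · · · ♟ ·
· · · · · · ♙ ·
· · ♘ · · ♘ · ·
♙ ♙ ♙ ♙ ♙ ♙ · ♙
♖ · ♗ ♕ ♔ ♗ · ♖


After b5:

♜ ♞ ♝ ♛ ♚ ♝ · ♜
♟ · ♟ ♟ ♟ ♟ · ♟
· · · · · · · ♞
· ♟ · · · · ♟ ·
· · · · · · ♙ ·
· · ♘ · · ♘ · ·
♙ ♙ ♙ ♙ ♙ ♙ · ♙
♖ · ♗ ♕ ♔ ♗ · ♖


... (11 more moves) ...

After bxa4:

♜ · ♝ ♛ ♚ ♝ ♜ ·
♟ · ♟ · ♟ ♟ · ♟
· · ♞ · · · · ·
· · · ♟ · · ♘ ·
♟ · · ♙ · · · ♙
· · · · · · · ·
· ♙ ♙ · ♙ ♙ · ♖
♖ ♘ ♗ ♕ ♔ ♗ · ·


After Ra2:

♜ · ♝ ♛ ♚ ♝ ♜ ·
♟ · ♟ · ♟ ♟ · ♟
· · ♞ · · · · ·
· · · ♟ · · ♘ ·
♟ · · ♙ · · · ♙
· · · · · · · ·
♖ ♙ ♙ · ♙ ♙ · ♖
· ♘ ♗ ♕ ♔ ♗ · ·



  a b c d e f g h
  ─────────────────
8│♜ · ♝ ♛ ♚ ♝ ♜ ·│8
7│♟ · ♟ · ♟ ♟ · ♟│7
6│· · ♞ · · · · ·│6
5│· · · ♟ · · ♘ ·│5
4│♟ · · ♙ · · · ♙│4
3│· · · · · · · ·│3
2│♖ ♙ ♙ · ♙ ♙ · ♖│2
1│· ♘ ♗ ♕ ♔ ♗ · ·│1
  ─────────────────
  a b c d e f g h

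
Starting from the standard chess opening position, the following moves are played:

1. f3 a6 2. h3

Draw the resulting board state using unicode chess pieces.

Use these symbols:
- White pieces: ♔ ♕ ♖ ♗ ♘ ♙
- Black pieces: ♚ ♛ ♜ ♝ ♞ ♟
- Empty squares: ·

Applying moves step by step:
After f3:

♜ ♞ ♝ ♛ ♚ ♝ ♞ ♜
♟ ♟ ♟ ♟ ♟ ♟ ♟ ♟
· · · · · · · ·
· · · · · · · ·
· · · · · · · ·
· · · · · ♙ · ·
♙ ♙ ♙ ♙ ♙ · ♙ ♙
♖ ♘ ♗ ♕ ♔ ♗ ♘ ♖


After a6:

♜ ♞ ♝ ♛ ♚ ♝ ♞ ♜
· ♟ ♟ ♟ ♟ ♟ ♟ ♟
♟ · · · · · · ·
· · · · · · · ·
· · · · · · · ·
· · · · · ♙ · ·
♙ ♙ ♙ ♙ ♙ · ♙ ♙
♖ ♘ ♗ ♕ ♔ ♗ ♘ ♖


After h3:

♜ ♞ ♝ ♛ ♚ ♝ ♞ ♜
· ♟ ♟ ♟ ♟ ♟ ♟ ♟
♟ · · · · · · ·
· · · · · · · ·
· · · · · · · ·
· · · · · ♙ · ♙
♙ ♙ ♙ ♙ ♙ · ♙ ·
♖ ♘ ♗ ♕ ♔ ♗ ♘ ♖



  a b c d e f g h
  ─────────────────
8│♜ ♞ ♝ ♛ ♚ ♝ ♞ ♜│8
7│· ♟ ♟ ♟ ♟ ♟ ♟ ♟│7
6│♟ · · · · · · ·│6
5│· · · · · · · ·│5
4│· · · · · · · ·│4
3│· · · · · ♙ · ♙│3
2│♙ ♙ ♙ ♙ ♙ · ♙ ·│2
1│♖ ♘ ♗ ♕ ♔ ♗ ♘ ♖│1
  ─────────────────
  a b c d e f g h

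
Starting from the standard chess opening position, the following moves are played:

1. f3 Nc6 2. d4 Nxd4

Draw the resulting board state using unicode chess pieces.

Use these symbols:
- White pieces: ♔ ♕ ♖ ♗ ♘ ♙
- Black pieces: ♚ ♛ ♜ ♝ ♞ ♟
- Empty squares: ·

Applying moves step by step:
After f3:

♜ ♞ ♝ ♛ ♚ ♝ ♞ ♜
♟ ♟ ♟ ♟ ♟ ♟ ♟ ♟
· · · · · · · ·
· · · · · · · ·
· · · · · · · ·
· · · · · ♙ · ·
♙ ♙ ♙ ♙ ♙ · ♙ ♙
♖ ♘ ♗ ♕ ♔ ♗ ♘ ♖


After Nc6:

♜ · ♝ ♛ ♚ ♝ ♞ ♜
♟ ♟ ♟ ♟ ♟ ♟ ♟ ♟
· · ♞ · · · · ·
· · · · · · · ·
· · · · · · · ·
· · · · · ♙ · ·
♙ ♙ ♙ ♙ ♙ · ♙ ♙
♖ ♘ ♗ ♕ ♔ ♗ ♘ ♖


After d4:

♜ · ♝ ♛ ♚ ♝ ♞ ♜
♟ ♟ ♟ ♟ ♟ ♟ ♟ ♟
· · ♞ · · · · ·
· · · · · · · ·
· · · ♙ · · · ·
· · · · · ♙ · ·
♙ ♙ ♙ · ♙ · ♙ ♙
♖ ♘ ♗ ♕ ♔ ♗ ♘ ♖


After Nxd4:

♜ · ♝ ♛ ♚ ♝ ♞ ♜
♟ ♟ ♟ ♟ ♟ ♟ ♟ ♟
· · · · · · · ·
· · · · · · · ·
· · · ♞ · · · ·
· · · · · ♙ · ·
♙ ♙ ♙ · ♙ · ♙ ♙
♖ ♘ ♗ ♕ ♔ ♗ ♘ ♖



  a b c d e f g h
  ─────────────────
8│♜ · ♝ ♛ ♚ ♝ ♞ ♜│8
7│♟ ♟ ♟ ♟ ♟ ♟ ♟ ♟│7
6│· · · · · · · ·│6
5│· · · · · · · ·│5
4│· · · ♞ · · · ·│4
3│· · · · · ♙ · ·│3
2│♙ ♙ ♙ · ♙ · ♙ ♙│2
1│♖ ♘ ♗ ♕ ♔ ♗ ♘ ♖│1
  ─────────────────
  a b c d e f g h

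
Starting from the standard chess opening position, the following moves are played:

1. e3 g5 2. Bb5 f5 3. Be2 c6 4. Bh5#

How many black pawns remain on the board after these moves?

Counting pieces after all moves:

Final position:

  a b c d e f g h
  ─────────────────
8│♜ ♞ ♝ ♛ ♚ ♝ ♞ ♜│8
7│♟ ♟ · ♟ ♟ · · ♟│7
6│· · ♟ · · · · ·│6
5│· · · · · ♟ ♟ ♗│5
4│· · · · · · · ·│4
3│· · · · ♙ · · ·│3
2│♙ ♙ ♙ ♙ · ♙ ♙ ♙│2
1│♖ ♘ ♗ ♕ ♔ · ♘ ♖│1
  ─────────────────
  a b c d e f g h


8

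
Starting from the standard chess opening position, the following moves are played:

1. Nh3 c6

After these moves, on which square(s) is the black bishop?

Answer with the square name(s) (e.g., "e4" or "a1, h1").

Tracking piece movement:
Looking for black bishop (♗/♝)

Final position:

  a b c d e f g h
  ─────────────────
8│♜ ♞ ♝ ♛ ♚ ♝ ♞ ♜│8
7│♟ ♟ · ♟ ♟ ♟ ♟ ♟│7
6│· · ♟ · · · · ·│6
5│· · · · · · · ·│5
4│· · · · · · · ·│4
3│· · · · · · · ♘│3
2│♙ ♙ ♙ ♙ ♙ ♙ ♙ ♙│2
1│♖ ♘ ♗ ♕ ♔ ♗ · ♖│1
  ─────────────────
  a b c d e f g h


c8, f8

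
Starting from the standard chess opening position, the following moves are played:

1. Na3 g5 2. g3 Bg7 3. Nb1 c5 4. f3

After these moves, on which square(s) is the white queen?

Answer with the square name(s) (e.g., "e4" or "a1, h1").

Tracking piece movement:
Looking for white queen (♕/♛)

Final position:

  a b c d e f g h
  ─────────────────
8│♜ ♞ ♝ ♛ ♚ · ♞ ♜│8
7│♟ ♟ · ♟ ♟ ♟ ♝ ♟│7
6│· · · · · · · ·│6
5│· · ♟ · · · ♟ ·│5
4│· · · · · · · ·│4
3│· · · · · ♙ ♙ ·│3
2│♙ ♙ ♙ ♙ ♙ · · ♙│2
1│♖ ♘ ♗ ♕ ♔ ♗ ♘ ♖│1
  ─────────────────
  a b c d e f g h


d1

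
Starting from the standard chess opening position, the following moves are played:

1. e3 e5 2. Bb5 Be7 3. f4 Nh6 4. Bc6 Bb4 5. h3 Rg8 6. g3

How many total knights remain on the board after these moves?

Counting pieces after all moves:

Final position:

  a b c d e f g h
  ─────────────────
8│♜ ♞ ♝ ♛ ♚ · ♜ ·│8
7│♟ ♟ ♟ ♟ · ♟ ♟ ♟│7
6│· · ♗ · · · · ♞│6
5│· · · · ♟ · · ·│5
4│· ♝ · · · ♙ · ·│4
3│· · · · ♙ · ♙ ♙│3
2│♙ ♙ ♙ ♙ · · · ·│2
1│♖ ♘ ♗ ♕ ♔ · ♘ ♖│1
  ─────────────────
  a b c d e f g h


4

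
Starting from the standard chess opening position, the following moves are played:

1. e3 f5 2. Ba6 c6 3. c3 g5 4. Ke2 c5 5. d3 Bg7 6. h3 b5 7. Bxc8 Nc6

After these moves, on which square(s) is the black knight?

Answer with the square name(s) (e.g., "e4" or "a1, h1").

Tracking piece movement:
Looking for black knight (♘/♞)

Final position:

  a b c d e f g h
  ─────────────────
8│♜ · ♗ ♛ ♚ · ♞ ♜│8
7│♟ · · ♟ ♟ · ♝ ♟│7
6│· · ♞ · · · · ·│6
5│· ♟ ♟ · · ♟ ♟ ·│5
4│· · · · · · · ·│4
3│· · ♙ ♙ ♙ · · ♙│3
2│♙ ♙ · · ♔ ♙ ♙ ·│2
1│♖ ♘ ♗ ♕ · · ♘ ♖│1
  ─────────────────
  a b c d e f g h


c6, g8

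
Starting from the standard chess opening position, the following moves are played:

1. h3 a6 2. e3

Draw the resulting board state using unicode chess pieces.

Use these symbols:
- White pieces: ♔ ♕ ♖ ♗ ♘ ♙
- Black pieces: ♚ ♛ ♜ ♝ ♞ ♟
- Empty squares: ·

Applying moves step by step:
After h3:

♜ ♞ ♝ ♛ ♚ ♝ ♞ ♜
♟ ♟ ♟ ♟ ♟ ♟ ♟ ♟
· · · · · · · ·
· · · · · · · ·
· · · · · · · ·
· · · · · · · ♙
♙ ♙ ♙ ♙ ♙ ♙ ♙ ·
♖ ♘ ♗ ♕ ♔ ♗ ♘ ♖


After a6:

♜ ♞ ♝ ♛ ♚ ♝ ♞ ♜
· ♟ ♟ ♟ ♟ ♟ ♟ ♟
♟ · · · · · · ·
· · · · · · · ·
· · · · · · · ·
· · · · · · · ♙
♙ ♙ ♙ ♙ ♙ ♙ ♙ ·
♖ ♘ ♗ ♕ ♔ ♗ ♘ ♖


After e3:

♜ ♞ ♝ ♛ ♚ ♝ ♞ ♜
· ♟ ♟ ♟ ♟ ♟ ♟ ♟
♟ · · · · · · ·
· · · · · · · ·
· · · · · · · ·
· · · · ♙ · · ♙
♙ ♙ ♙ ♙ · ♙ ♙ ·
♖ ♘ ♗ ♕ ♔ ♗ ♘ ♖



  a b c d e f g h
  ─────────────────
8│♜ ♞ ♝ ♛ ♚ ♝ ♞ ♜│8
7│· ♟ ♟ ♟ ♟ ♟ ♟ ♟│7
6│♟ · · · · · · ·│6
5│· · · · · · · ·│5
4│· · · · · · · ·│4
3│· · · · ♙ · · ♙│3
2│♙ ♙ ♙ ♙ · ♙ ♙ ·│2
1│♖ ♘ ♗ ♕ ♔ ♗ ♘ ♖│1
  ─────────────────
  a b c d e f g h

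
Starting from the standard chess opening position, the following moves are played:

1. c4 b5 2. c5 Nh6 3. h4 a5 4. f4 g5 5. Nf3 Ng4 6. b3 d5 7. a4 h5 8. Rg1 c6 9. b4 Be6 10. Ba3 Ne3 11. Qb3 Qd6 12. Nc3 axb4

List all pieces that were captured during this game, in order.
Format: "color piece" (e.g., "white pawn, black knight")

Tracking captures:
  axb4: captured white pawn

white pawn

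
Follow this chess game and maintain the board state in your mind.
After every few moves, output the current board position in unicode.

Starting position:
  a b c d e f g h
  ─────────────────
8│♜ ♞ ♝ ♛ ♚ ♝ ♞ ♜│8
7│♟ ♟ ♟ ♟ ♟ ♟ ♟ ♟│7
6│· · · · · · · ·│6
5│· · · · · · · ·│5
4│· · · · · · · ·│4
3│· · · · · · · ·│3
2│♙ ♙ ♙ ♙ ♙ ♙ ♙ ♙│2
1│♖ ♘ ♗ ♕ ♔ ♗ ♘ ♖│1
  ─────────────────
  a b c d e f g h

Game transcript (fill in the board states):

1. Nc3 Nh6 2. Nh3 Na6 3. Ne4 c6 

  a b c d e f g h
  ─────────────────
8│♜ · ♝ ♛ ♚ ♝ · ♜│8
7│♟ ♟ · ♟ ♟ ♟ ♟ ♟│7
6│♞ · ♟ · · · · ♞│6
5│· · · · · · · ·│5
4│· · · · ♘ · · ·│4
3│· · · · · · · ♘│3
2│♙ ♙ ♙ ♙ ♙ ♙ ♙ ♙│2
1│♖ · ♗ ♕ ♔ ♗ · ♖│1
  ─────────────────
  a b c d e f g h

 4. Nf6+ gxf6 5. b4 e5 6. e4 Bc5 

  a b c d e f g h
  ─────────────────
8│♜ · ♝ ♛ ♚ · · ♜│8
7│♟ ♟ · ♟ · ♟ · ♟│7
6│♞ · ♟ · · ♟ · ♞│6
5│· · ♝ · ♟ · · ·│5
4│· ♙ · · ♙ · · ·│4
3│· · · · · · · ♘│3
2│♙ · ♙ ♙ · ♙ ♙ ♙│2
1│♖ · ♗ ♕ ♔ ♗ · ♖│1
  ─────────────────
  a b c d e f g h

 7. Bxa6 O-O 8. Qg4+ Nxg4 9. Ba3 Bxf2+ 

  a b c d e f g h
  ─────────────────
8│♜ · ♝ ♛ · ♜ ♚ ·│8
7│♟ ♟ · ♟ · ♟ · ♟│7
6│♗ · ♟ · · ♟ · ·│6
5│· · · · ♟ · · ·│5
4│· ♙ · · ♙ · ♞ ·│4
3│♗ · · · · · · ♘│3
2│♙ · ♙ ♙ · ♝ ♙ ♙│2
1│♖ · · · ♔ · · ♖│1
  ─────────────────
  a b c d e f g h

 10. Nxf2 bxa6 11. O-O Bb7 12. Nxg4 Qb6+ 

  a b c d e f g h
  ─────────────────
8│♜ · · · · ♜ ♚ ·│8
7│♟ ♝ · ♟ · ♟ · ♟│7
6│♟ ♛ ♟ · · ♟ · ·│6
5│· · · · ♟ · · ·│5
4│· ♙ · · ♙ · ♘ ·│4
3│♗ · · · · · · ·│3
2│♙ · ♙ ♙ · · ♙ ♙│2
1│♖ · · · · ♖ ♔ ·│1
  ─────────────────
  a b c d e f g h

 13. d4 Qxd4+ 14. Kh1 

  a b c d e f g h
  ─────────────────
8│♜ · · · · ♜ ♚ ·│8
7│♟ ♝ · ♟ · ♟ · ♟│7
6│♟ · ♟ · · ♟ · ·│6
5│· · · · ♟ · · ·│5
4│· ♙ · ♛ ♙ · ♘ ·│4
3│♗ · · · · · · ·│3
2│♙ · ♙ · · · ♙ ♙│2
1│♖ · · · · ♖ · ♔│1
  ─────────────────
  a b c d e f g h
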